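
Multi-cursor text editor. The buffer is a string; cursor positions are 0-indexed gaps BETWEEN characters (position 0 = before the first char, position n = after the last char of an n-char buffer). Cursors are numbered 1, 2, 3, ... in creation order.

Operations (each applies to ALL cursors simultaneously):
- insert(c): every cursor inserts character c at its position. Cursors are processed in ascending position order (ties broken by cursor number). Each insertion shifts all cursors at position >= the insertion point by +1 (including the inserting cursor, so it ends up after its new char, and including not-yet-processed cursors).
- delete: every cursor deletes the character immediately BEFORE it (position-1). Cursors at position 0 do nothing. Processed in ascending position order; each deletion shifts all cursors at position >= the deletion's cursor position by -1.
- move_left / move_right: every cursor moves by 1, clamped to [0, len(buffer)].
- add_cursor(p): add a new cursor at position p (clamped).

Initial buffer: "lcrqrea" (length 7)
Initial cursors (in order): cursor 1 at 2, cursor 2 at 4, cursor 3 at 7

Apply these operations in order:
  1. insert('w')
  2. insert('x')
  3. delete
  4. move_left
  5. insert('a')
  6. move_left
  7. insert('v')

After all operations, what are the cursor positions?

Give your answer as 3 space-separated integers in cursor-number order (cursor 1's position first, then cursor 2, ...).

After op 1 (insert('w')): buffer="lcwrqwreaw" (len 10), cursors c1@3 c2@6 c3@10, authorship ..1..2...3
After op 2 (insert('x')): buffer="lcwxrqwxreawx" (len 13), cursors c1@4 c2@8 c3@13, authorship ..11..22...33
After op 3 (delete): buffer="lcwrqwreaw" (len 10), cursors c1@3 c2@6 c3@10, authorship ..1..2...3
After op 4 (move_left): buffer="lcwrqwreaw" (len 10), cursors c1@2 c2@5 c3@9, authorship ..1..2...3
After op 5 (insert('a')): buffer="lcawrqawreaaw" (len 13), cursors c1@3 c2@7 c3@12, authorship ..11..22...33
After op 6 (move_left): buffer="lcawrqawreaaw" (len 13), cursors c1@2 c2@6 c3@11, authorship ..11..22...33
After op 7 (insert('v')): buffer="lcvawrqvawreavaw" (len 16), cursors c1@3 c2@8 c3@14, authorship ..111..222...333

Answer: 3 8 14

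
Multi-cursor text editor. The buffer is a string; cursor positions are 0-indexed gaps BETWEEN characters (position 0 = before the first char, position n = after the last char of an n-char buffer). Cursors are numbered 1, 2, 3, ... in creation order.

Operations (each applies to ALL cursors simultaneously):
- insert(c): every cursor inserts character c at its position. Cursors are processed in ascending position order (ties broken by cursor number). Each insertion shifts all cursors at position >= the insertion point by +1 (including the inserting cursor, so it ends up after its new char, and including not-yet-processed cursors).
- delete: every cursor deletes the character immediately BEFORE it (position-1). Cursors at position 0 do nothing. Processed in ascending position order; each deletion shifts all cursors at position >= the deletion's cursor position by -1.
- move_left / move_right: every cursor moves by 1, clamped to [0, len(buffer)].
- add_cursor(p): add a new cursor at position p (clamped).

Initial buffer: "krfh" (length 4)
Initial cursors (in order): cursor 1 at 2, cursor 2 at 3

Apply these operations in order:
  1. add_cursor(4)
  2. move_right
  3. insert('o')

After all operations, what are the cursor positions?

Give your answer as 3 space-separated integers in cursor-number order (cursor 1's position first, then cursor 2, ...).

Answer: 4 7 7

Derivation:
After op 1 (add_cursor(4)): buffer="krfh" (len 4), cursors c1@2 c2@3 c3@4, authorship ....
After op 2 (move_right): buffer="krfh" (len 4), cursors c1@3 c2@4 c3@4, authorship ....
After op 3 (insert('o')): buffer="krfohoo" (len 7), cursors c1@4 c2@7 c3@7, authorship ...1.23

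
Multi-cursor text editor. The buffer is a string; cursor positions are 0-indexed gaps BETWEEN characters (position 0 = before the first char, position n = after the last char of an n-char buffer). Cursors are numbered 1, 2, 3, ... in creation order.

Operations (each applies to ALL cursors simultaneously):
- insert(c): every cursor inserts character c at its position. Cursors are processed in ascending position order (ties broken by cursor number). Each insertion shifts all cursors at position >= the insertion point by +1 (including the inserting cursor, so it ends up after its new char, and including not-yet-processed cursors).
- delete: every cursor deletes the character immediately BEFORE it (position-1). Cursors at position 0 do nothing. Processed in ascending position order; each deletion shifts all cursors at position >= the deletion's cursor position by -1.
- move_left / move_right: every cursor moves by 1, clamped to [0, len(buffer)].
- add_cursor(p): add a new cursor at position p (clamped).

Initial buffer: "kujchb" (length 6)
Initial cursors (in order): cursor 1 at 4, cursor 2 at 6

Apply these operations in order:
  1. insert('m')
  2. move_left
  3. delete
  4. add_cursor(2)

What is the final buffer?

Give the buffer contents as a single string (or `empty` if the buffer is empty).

After op 1 (insert('m')): buffer="kujcmhbm" (len 8), cursors c1@5 c2@8, authorship ....1..2
After op 2 (move_left): buffer="kujcmhbm" (len 8), cursors c1@4 c2@7, authorship ....1..2
After op 3 (delete): buffer="kujmhm" (len 6), cursors c1@3 c2@5, authorship ...1.2
After op 4 (add_cursor(2)): buffer="kujmhm" (len 6), cursors c3@2 c1@3 c2@5, authorship ...1.2

Answer: kujmhm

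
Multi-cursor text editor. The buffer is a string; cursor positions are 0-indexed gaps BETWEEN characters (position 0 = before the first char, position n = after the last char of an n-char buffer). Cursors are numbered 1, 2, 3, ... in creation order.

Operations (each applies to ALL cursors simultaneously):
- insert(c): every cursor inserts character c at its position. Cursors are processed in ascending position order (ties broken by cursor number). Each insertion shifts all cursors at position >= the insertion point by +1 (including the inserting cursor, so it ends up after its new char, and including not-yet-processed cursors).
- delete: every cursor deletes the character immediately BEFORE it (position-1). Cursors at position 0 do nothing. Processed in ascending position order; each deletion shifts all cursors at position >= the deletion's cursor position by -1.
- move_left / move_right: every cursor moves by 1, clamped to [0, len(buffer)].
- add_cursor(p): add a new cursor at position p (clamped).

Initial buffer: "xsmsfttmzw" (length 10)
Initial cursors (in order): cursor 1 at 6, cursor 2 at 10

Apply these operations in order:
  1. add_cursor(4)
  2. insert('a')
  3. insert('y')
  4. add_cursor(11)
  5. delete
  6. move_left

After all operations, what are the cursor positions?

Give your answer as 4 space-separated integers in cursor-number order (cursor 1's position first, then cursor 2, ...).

After op 1 (add_cursor(4)): buffer="xsmsfttmzw" (len 10), cursors c3@4 c1@6 c2@10, authorship ..........
After op 2 (insert('a')): buffer="xsmsaftatmzwa" (len 13), cursors c3@5 c1@8 c2@13, authorship ....3..1....2
After op 3 (insert('y')): buffer="xsmsayftaytmzway" (len 16), cursors c3@6 c1@10 c2@16, authorship ....33..11....22
After op 4 (add_cursor(11)): buffer="xsmsayftaytmzway" (len 16), cursors c3@6 c1@10 c4@11 c2@16, authorship ....33..11....22
After op 5 (delete): buffer="xsmsaftamzwa" (len 12), cursors c3@5 c1@8 c4@8 c2@12, authorship ....3..1...2
After op 6 (move_left): buffer="xsmsaftamzwa" (len 12), cursors c3@4 c1@7 c4@7 c2@11, authorship ....3..1...2

Answer: 7 11 4 7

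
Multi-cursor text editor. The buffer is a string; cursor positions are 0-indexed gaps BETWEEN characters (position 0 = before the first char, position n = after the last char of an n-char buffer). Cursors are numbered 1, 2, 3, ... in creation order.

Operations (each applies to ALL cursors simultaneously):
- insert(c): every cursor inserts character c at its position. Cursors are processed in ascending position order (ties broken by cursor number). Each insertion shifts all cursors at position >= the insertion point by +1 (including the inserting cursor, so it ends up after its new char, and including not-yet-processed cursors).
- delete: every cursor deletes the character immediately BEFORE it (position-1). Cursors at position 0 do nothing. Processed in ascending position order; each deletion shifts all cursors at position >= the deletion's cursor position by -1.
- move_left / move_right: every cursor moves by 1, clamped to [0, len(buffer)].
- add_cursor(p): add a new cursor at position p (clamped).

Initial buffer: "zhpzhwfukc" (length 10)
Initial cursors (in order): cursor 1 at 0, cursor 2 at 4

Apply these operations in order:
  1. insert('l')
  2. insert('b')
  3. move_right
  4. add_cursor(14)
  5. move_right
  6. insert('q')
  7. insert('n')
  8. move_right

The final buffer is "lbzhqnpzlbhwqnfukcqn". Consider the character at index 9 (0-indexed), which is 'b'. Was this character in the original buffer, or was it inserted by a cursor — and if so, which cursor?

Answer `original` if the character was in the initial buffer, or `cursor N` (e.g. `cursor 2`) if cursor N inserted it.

After op 1 (insert('l')): buffer="lzhpzlhwfukc" (len 12), cursors c1@1 c2@6, authorship 1....2......
After op 2 (insert('b')): buffer="lbzhpzlbhwfukc" (len 14), cursors c1@2 c2@8, authorship 11....22......
After op 3 (move_right): buffer="lbzhpzlbhwfukc" (len 14), cursors c1@3 c2@9, authorship 11....22......
After op 4 (add_cursor(14)): buffer="lbzhpzlbhwfukc" (len 14), cursors c1@3 c2@9 c3@14, authorship 11....22......
After op 5 (move_right): buffer="lbzhpzlbhwfukc" (len 14), cursors c1@4 c2@10 c3@14, authorship 11....22......
After op 6 (insert('q')): buffer="lbzhqpzlbhwqfukcq" (len 17), cursors c1@5 c2@12 c3@17, authorship 11..1..22..2....3
After op 7 (insert('n')): buffer="lbzhqnpzlbhwqnfukcqn" (len 20), cursors c1@6 c2@14 c3@20, authorship 11..11..22..22....33
After op 8 (move_right): buffer="lbzhqnpzlbhwqnfukcqn" (len 20), cursors c1@7 c2@15 c3@20, authorship 11..11..22..22....33
Authorship (.=original, N=cursor N): 1 1 . . 1 1 . . 2 2 . . 2 2 . . . . 3 3
Index 9: author = 2

Answer: cursor 2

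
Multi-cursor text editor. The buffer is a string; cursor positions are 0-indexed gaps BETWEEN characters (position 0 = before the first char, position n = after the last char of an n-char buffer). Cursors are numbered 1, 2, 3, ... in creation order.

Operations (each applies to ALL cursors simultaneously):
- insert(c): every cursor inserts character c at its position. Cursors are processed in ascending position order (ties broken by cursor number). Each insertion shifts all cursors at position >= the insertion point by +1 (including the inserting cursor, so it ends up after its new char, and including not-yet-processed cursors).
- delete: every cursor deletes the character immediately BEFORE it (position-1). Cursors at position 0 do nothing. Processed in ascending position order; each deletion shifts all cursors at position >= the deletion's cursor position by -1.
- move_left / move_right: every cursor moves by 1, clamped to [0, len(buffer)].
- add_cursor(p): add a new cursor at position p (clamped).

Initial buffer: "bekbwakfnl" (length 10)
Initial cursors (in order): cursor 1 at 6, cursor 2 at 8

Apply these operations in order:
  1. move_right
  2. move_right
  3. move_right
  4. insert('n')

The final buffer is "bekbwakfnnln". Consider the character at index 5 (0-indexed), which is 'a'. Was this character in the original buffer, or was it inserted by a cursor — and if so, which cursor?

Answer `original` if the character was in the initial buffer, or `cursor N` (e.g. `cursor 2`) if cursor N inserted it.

After op 1 (move_right): buffer="bekbwakfnl" (len 10), cursors c1@7 c2@9, authorship ..........
After op 2 (move_right): buffer="bekbwakfnl" (len 10), cursors c1@8 c2@10, authorship ..........
After op 3 (move_right): buffer="bekbwakfnl" (len 10), cursors c1@9 c2@10, authorship ..........
After op 4 (insert('n')): buffer="bekbwakfnnln" (len 12), cursors c1@10 c2@12, authorship .........1.2
Authorship (.=original, N=cursor N): . . . . . . . . . 1 . 2
Index 5: author = original

Answer: original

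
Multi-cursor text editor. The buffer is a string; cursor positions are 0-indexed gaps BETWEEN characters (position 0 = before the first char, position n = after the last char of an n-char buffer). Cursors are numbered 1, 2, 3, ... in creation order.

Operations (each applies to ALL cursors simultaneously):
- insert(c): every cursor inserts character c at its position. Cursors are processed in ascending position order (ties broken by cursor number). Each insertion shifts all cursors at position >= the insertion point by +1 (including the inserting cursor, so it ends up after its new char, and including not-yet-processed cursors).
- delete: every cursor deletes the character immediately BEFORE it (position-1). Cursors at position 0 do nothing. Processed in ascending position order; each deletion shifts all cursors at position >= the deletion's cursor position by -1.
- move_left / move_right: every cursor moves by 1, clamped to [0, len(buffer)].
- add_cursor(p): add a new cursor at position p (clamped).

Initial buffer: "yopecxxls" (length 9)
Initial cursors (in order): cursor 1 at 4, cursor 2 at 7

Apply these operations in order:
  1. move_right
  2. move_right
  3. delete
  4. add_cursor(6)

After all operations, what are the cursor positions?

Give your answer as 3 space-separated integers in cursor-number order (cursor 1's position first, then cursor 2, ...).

Answer: 5 7 6

Derivation:
After op 1 (move_right): buffer="yopecxxls" (len 9), cursors c1@5 c2@8, authorship .........
After op 2 (move_right): buffer="yopecxxls" (len 9), cursors c1@6 c2@9, authorship .........
After op 3 (delete): buffer="yopecxl" (len 7), cursors c1@5 c2@7, authorship .......
After op 4 (add_cursor(6)): buffer="yopecxl" (len 7), cursors c1@5 c3@6 c2@7, authorship .......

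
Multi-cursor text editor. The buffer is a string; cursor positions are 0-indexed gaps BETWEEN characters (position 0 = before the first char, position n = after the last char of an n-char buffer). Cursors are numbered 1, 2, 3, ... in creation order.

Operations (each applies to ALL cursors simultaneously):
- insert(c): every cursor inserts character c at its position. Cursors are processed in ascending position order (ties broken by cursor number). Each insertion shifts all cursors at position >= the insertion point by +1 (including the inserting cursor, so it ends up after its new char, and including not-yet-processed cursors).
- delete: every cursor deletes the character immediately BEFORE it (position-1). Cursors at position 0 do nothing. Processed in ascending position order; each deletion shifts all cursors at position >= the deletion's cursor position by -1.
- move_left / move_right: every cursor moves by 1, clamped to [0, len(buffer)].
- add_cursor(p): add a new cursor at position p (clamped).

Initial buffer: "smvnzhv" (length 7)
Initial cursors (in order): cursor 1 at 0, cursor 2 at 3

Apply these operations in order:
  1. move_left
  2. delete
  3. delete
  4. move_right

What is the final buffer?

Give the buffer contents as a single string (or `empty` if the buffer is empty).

Answer: vnzhv

Derivation:
After op 1 (move_left): buffer="smvnzhv" (len 7), cursors c1@0 c2@2, authorship .......
After op 2 (delete): buffer="svnzhv" (len 6), cursors c1@0 c2@1, authorship ......
After op 3 (delete): buffer="vnzhv" (len 5), cursors c1@0 c2@0, authorship .....
After op 4 (move_right): buffer="vnzhv" (len 5), cursors c1@1 c2@1, authorship .....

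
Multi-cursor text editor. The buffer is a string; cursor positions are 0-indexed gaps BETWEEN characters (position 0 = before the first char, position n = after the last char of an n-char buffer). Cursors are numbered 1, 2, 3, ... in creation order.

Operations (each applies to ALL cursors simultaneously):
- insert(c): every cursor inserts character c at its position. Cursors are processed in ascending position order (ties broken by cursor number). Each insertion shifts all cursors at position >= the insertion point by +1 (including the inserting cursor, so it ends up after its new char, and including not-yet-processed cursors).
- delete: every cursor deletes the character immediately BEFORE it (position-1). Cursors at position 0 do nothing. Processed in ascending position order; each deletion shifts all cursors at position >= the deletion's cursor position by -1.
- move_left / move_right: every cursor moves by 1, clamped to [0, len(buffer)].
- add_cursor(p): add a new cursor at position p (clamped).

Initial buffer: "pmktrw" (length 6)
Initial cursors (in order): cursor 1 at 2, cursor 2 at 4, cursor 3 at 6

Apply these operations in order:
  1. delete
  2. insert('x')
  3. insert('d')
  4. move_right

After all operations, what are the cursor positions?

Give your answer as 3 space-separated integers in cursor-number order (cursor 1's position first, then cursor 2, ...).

Answer: 4 7 9

Derivation:
After op 1 (delete): buffer="pkr" (len 3), cursors c1@1 c2@2 c3@3, authorship ...
After op 2 (insert('x')): buffer="pxkxrx" (len 6), cursors c1@2 c2@4 c3@6, authorship .1.2.3
After op 3 (insert('d')): buffer="pxdkxdrxd" (len 9), cursors c1@3 c2@6 c3@9, authorship .11.22.33
After op 4 (move_right): buffer="pxdkxdrxd" (len 9), cursors c1@4 c2@7 c3@9, authorship .11.22.33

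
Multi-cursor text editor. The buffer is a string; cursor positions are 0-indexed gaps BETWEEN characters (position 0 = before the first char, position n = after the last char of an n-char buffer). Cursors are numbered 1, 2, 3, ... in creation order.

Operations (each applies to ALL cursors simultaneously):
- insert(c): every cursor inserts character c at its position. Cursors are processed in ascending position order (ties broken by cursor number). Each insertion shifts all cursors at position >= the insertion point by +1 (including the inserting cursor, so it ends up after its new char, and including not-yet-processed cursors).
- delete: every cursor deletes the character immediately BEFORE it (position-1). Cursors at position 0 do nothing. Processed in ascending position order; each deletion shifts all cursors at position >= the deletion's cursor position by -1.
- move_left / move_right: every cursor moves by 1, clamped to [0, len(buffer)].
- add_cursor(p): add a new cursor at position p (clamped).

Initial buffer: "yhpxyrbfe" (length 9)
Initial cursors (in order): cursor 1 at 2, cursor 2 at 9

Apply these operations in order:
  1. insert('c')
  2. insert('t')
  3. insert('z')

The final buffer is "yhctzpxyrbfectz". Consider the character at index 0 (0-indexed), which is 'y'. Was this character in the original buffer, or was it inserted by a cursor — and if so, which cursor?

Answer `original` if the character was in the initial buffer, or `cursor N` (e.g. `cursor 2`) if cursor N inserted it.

After op 1 (insert('c')): buffer="yhcpxyrbfec" (len 11), cursors c1@3 c2@11, authorship ..1.......2
After op 2 (insert('t')): buffer="yhctpxyrbfect" (len 13), cursors c1@4 c2@13, authorship ..11.......22
After op 3 (insert('z')): buffer="yhctzpxyrbfectz" (len 15), cursors c1@5 c2@15, authorship ..111.......222
Authorship (.=original, N=cursor N): . . 1 1 1 . . . . . . . 2 2 2
Index 0: author = original

Answer: original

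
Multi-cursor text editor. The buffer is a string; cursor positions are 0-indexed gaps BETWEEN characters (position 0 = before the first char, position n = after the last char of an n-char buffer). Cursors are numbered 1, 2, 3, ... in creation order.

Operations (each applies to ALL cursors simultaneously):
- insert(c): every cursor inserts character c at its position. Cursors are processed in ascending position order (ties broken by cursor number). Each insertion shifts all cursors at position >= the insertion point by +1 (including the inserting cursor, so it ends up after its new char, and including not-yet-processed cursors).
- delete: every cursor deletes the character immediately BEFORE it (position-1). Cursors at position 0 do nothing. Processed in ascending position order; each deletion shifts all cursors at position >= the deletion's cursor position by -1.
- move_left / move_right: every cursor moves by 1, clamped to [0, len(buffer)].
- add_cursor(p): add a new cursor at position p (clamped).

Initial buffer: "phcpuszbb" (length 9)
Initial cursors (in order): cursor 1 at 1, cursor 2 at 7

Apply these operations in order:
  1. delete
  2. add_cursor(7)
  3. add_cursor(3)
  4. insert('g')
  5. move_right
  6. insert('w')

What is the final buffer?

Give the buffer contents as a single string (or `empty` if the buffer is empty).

Answer: ghwcpguwsgbwbgw

Derivation:
After op 1 (delete): buffer="hcpusbb" (len 7), cursors c1@0 c2@5, authorship .......
After op 2 (add_cursor(7)): buffer="hcpusbb" (len 7), cursors c1@0 c2@5 c3@7, authorship .......
After op 3 (add_cursor(3)): buffer="hcpusbb" (len 7), cursors c1@0 c4@3 c2@5 c3@7, authorship .......
After op 4 (insert('g')): buffer="ghcpgusgbbg" (len 11), cursors c1@1 c4@5 c2@8 c3@11, authorship 1...4..2..3
After op 5 (move_right): buffer="ghcpgusgbbg" (len 11), cursors c1@2 c4@6 c2@9 c3@11, authorship 1...4..2..3
After op 6 (insert('w')): buffer="ghwcpguwsgbwbgw" (len 15), cursors c1@3 c4@8 c2@12 c3@15, authorship 1.1..4.4.2.2.33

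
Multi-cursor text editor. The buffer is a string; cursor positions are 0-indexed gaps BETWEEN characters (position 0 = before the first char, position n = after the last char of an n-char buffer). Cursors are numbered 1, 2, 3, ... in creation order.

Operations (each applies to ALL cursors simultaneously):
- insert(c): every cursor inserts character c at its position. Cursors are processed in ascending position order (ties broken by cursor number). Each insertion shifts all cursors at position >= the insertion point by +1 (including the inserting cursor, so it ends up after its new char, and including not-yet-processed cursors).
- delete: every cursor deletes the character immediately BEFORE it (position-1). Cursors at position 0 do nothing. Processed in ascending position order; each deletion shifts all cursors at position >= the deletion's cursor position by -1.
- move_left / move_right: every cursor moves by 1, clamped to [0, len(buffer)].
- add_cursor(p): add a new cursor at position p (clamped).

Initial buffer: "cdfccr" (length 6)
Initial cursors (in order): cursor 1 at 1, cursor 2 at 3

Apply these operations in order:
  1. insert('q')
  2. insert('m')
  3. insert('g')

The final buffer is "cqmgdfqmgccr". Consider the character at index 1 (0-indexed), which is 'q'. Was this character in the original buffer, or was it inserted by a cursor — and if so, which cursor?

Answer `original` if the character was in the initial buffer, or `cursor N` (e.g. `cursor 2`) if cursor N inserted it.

Answer: cursor 1

Derivation:
After op 1 (insert('q')): buffer="cqdfqccr" (len 8), cursors c1@2 c2@5, authorship .1..2...
After op 2 (insert('m')): buffer="cqmdfqmccr" (len 10), cursors c1@3 c2@7, authorship .11..22...
After op 3 (insert('g')): buffer="cqmgdfqmgccr" (len 12), cursors c1@4 c2@9, authorship .111..222...
Authorship (.=original, N=cursor N): . 1 1 1 . . 2 2 2 . . .
Index 1: author = 1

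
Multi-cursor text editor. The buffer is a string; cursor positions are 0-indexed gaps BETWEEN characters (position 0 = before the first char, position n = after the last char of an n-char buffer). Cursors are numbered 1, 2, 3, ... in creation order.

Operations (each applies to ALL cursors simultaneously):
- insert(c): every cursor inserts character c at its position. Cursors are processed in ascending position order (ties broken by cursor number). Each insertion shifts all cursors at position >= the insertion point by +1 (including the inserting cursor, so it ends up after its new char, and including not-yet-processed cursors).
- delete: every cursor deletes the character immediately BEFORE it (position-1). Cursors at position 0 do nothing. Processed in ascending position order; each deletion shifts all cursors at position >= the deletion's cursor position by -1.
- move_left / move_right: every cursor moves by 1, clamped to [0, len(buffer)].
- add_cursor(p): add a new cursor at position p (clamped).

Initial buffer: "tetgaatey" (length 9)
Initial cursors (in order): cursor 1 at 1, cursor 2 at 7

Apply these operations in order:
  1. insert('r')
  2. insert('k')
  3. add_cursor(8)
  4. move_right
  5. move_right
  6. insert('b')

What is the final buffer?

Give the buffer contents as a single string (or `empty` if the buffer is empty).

Answer: trketbgaatrbkeyb

Derivation:
After op 1 (insert('r')): buffer="tretgaatrey" (len 11), cursors c1@2 c2@9, authorship .1......2..
After op 2 (insert('k')): buffer="trketgaatrkey" (len 13), cursors c1@3 c2@11, authorship .11......22..
After op 3 (add_cursor(8)): buffer="trketgaatrkey" (len 13), cursors c1@3 c3@8 c2@11, authorship .11......22..
After op 4 (move_right): buffer="trketgaatrkey" (len 13), cursors c1@4 c3@9 c2@12, authorship .11......22..
After op 5 (move_right): buffer="trketgaatrkey" (len 13), cursors c1@5 c3@10 c2@13, authorship .11......22..
After op 6 (insert('b')): buffer="trketbgaatrbkeyb" (len 16), cursors c1@6 c3@12 c2@16, authorship .11..1....232..2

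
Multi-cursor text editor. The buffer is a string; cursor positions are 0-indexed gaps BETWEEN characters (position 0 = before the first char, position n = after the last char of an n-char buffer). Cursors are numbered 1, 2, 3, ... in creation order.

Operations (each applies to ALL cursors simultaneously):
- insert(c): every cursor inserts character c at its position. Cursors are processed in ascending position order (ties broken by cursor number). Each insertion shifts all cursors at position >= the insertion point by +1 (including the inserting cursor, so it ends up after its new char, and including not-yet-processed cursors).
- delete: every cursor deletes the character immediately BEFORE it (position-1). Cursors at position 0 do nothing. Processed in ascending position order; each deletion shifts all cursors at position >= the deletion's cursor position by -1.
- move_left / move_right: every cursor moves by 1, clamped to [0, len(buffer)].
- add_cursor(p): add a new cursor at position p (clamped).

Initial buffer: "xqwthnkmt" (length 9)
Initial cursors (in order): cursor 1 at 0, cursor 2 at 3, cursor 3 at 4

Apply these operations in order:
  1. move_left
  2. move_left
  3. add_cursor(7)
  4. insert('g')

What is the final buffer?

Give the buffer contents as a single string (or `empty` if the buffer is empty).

Answer: gxgqgwthnkgmt

Derivation:
After op 1 (move_left): buffer="xqwthnkmt" (len 9), cursors c1@0 c2@2 c3@3, authorship .........
After op 2 (move_left): buffer="xqwthnkmt" (len 9), cursors c1@0 c2@1 c3@2, authorship .........
After op 3 (add_cursor(7)): buffer="xqwthnkmt" (len 9), cursors c1@0 c2@1 c3@2 c4@7, authorship .........
After op 4 (insert('g')): buffer="gxgqgwthnkgmt" (len 13), cursors c1@1 c2@3 c3@5 c4@11, authorship 1.2.3.....4..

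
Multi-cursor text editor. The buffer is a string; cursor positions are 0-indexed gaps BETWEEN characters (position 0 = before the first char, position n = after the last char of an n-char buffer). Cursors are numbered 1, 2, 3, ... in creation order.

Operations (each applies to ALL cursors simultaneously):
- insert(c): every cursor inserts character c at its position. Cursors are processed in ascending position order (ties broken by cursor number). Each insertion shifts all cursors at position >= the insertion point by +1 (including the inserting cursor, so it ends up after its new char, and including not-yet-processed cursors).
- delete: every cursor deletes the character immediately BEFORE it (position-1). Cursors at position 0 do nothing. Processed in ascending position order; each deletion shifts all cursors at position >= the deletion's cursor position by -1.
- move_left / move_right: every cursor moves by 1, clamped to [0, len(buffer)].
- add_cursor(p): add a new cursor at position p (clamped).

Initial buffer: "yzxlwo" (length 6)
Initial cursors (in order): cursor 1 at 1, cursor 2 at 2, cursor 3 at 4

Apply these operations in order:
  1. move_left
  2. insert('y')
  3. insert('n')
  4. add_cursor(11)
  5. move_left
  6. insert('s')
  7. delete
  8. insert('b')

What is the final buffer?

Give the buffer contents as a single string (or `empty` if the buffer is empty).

Answer: ybnyybnzxybnlbwo

Derivation:
After op 1 (move_left): buffer="yzxlwo" (len 6), cursors c1@0 c2@1 c3@3, authorship ......
After op 2 (insert('y')): buffer="yyyzxylwo" (len 9), cursors c1@1 c2@3 c3@6, authorship 1.2..3...
After op 3 (insert('n')): buffer="ynyynzxynlwo" (len 12), cursors c1@2 c2@5 c3@9, authorship 11.22..33...
After op 4 (add_cursor(11)): buffer="ynyynzxynlwo" (len 12), cursors c1@2 c2@5 c3@9 c4@11, authorship 11.22..33...
After op 5 (move_left): buffer="ynyynzxynlwo" (len 12), cursors c1@1 c2@4 c3@8 c4@10, authorship 11.22..33...
After op 6 (insert('s')): buffer="ysnyysnzxysnlswo" (len 16), cursors c1@2 c2@6 c3@11 c4@14, authorship 111.222..333.4..
After op 7 (delete): buffer="ynyynzxynlwo" (len 12), cursors c1@1 c2@4 c3@8 c4@10, authorship 11.22..33...
After op 8 (insert('b')): buffer="ybnyybnzxybnlbwo" (len 16), cursors c1@2 c2@6 c3@11 c4@14, authorship 111.222..333.4..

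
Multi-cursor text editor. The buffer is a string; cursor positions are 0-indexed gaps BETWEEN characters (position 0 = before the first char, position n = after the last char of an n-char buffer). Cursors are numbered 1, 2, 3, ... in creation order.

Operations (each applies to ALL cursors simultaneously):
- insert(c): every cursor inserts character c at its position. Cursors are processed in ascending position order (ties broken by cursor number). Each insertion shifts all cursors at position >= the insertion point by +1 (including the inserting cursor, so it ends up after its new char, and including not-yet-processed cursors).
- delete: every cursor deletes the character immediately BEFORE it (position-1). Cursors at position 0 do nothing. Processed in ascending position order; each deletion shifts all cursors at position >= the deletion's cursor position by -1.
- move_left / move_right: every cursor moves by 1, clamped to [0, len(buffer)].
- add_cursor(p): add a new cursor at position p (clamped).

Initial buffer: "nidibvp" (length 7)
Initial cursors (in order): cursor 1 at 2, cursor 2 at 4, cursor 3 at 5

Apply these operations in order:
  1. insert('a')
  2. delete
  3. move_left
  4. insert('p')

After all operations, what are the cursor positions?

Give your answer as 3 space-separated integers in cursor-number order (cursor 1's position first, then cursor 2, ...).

After op 1 (insert('a')): buffer="niadiabavp" (len 10), cursors c1@3 c2@6 c3@8, authorship ..1..2.3..
After op 2 (delete): buffer="nidibvp" (len 7), cursors c1@2 c2@4 c3@5, authorship .......
After op 3 (move_left): buffer="nidibvp" (len 7), cursors c1@1 c2@3 c3@4, authorship .......
After op 4 (insert('p')): buffer="npidpipbvp" (len 10), cursors c1@2 c2@5 c3@7, authorship .1..2.3...

Answer: 2 5 7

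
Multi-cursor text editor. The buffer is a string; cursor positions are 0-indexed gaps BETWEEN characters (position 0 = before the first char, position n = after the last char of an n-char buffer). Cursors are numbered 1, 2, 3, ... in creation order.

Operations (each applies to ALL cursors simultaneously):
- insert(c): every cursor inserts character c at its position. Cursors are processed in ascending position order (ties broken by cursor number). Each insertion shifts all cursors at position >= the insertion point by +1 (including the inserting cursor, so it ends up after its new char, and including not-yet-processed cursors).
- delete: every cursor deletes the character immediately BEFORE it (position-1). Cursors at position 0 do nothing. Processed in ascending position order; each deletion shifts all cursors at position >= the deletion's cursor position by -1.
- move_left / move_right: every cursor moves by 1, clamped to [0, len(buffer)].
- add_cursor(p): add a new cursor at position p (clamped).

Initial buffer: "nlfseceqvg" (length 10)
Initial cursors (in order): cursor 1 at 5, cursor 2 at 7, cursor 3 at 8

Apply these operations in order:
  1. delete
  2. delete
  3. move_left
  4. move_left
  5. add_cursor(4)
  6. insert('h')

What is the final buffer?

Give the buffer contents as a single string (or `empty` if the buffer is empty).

Answer: hhhnlvgh

Derivation:
After op 1 (delete): buffer="nlfscvg" (len 7), cursors c1@4 c2@5 c3@5, authorship .......
After op 2 (delete): buffer="nlvg" (len 4), cursors c1@2 c2@2 c3@2, authorship ....
After op 3 (move_left): buffer="nlvg" (len 4), cursors c1@1 c2@1 c3@1, authorship ....
After op 4 (move_left): buffer="nlvg" (len 4), cursors c1@0 c2@0 c3@0, authorship ....
After op 5 (add_cursor(4)): buffer="nlvg" (len 4), cursors c1@0 c2@0 c3@0 c4@4, authorship ....
After op 6 (insert('h')): buffer="hhhnlvgh" (len 8), cursors c1@3 c2@3 c3@3 c4@8, authorship 123....4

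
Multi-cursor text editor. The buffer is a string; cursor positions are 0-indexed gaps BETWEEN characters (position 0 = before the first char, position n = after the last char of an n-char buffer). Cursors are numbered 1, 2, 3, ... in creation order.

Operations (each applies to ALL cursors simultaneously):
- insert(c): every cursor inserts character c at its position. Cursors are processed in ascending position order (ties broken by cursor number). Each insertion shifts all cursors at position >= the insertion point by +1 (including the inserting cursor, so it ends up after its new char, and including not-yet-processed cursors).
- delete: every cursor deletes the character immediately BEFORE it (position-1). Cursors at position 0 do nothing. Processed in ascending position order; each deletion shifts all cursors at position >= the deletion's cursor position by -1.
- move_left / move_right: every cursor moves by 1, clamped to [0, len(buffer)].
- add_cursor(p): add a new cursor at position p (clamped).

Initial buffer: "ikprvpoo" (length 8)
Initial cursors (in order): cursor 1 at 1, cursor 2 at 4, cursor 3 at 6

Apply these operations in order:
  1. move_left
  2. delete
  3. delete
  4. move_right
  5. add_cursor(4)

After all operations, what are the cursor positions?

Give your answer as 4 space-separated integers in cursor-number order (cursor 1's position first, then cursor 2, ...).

Answer: 1 2 2 4

Derivation:
After op 1 (move_left): buffer="ikprvpoo" (len 8), cursors c1@0 c2@3 c3@5, authorship ........
After op 2 (delete): buffer="ikrpoo" (len 6), cursors c1@0 c2@2 c3@3, authorship ......
After op 3 (delete): buffer="ipoo" (len 4), cursors c1@0 c2@1 c3@1, authorship ....
After op 4 (move_right): buffer="ipoo" (len 4), cursors c1@1 c2@2 c3@2, authorship ....
After op 5 (add_cursor(4)): buffer="ipoo" (len 4), cursors c1@1 c2@2 c3@2 c4@4, authorship ....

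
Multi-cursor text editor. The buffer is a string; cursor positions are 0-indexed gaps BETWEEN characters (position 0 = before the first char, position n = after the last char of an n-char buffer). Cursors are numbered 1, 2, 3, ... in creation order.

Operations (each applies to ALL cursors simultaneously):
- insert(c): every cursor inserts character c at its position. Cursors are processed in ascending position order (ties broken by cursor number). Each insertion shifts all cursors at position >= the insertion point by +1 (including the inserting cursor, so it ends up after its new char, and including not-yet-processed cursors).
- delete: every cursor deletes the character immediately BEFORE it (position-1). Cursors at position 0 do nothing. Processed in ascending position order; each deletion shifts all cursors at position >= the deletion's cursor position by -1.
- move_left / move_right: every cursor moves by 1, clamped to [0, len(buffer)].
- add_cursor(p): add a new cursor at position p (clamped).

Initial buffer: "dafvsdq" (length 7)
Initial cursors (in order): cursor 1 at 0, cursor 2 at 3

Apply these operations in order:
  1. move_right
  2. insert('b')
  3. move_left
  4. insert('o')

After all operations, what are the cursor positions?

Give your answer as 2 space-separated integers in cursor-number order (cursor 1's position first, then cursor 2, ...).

After op 1 (move_right): buffer="dafvsdq" (len 7), cursors c1@1 c2@4, authorship .......
After op 2 (insert('b')): buffer="dbafvbsdq" (len 9), cursors c1@2 c2@6, authorship .1...2...
After op 3 (move_left): buffer="dbafvbsdq" (len 9), cursors c1@1 c2@5, authorship .1...2...
After op 4 (insert('o')): buffer="dobafvobsdq" (len 11), cursors c1@2 c2@7, authorship .11...22...

Answer: 2 7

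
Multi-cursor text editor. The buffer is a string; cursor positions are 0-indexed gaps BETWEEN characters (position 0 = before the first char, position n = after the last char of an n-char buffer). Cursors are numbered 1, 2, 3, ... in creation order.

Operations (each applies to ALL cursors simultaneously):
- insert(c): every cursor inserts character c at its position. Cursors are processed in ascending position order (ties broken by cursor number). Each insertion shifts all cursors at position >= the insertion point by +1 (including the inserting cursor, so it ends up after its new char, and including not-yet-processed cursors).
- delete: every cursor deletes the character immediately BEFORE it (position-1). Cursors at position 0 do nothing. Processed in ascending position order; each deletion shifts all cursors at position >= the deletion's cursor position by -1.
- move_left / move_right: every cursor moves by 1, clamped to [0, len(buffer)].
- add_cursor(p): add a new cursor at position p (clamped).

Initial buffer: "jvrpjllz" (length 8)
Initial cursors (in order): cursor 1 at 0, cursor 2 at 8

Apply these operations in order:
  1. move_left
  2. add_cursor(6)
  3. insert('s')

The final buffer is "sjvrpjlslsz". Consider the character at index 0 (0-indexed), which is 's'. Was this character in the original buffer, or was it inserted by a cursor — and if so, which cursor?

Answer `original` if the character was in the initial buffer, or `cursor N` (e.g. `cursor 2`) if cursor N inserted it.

Answer: cursor 1

Derivation:
After op 1 (move_left): buffer="jvrpjllz" (len 8), cursors c1@0 c2@7, authorship ........
After op 2 (add_cursor(6)): buffer="jvrpjllz" (len 8), cursors c1@0 c3@6 c2@7, authorship ........
After op 3 (insert('s')): buffer="sjvrpjlslsz" (len 11), cursors c1@1 c3@8 c2@10, authorship 1......3.2.
Authorship (.=original, N=cursor N): 1 . . . . . . 3 . 2 .
Index 0: author = 1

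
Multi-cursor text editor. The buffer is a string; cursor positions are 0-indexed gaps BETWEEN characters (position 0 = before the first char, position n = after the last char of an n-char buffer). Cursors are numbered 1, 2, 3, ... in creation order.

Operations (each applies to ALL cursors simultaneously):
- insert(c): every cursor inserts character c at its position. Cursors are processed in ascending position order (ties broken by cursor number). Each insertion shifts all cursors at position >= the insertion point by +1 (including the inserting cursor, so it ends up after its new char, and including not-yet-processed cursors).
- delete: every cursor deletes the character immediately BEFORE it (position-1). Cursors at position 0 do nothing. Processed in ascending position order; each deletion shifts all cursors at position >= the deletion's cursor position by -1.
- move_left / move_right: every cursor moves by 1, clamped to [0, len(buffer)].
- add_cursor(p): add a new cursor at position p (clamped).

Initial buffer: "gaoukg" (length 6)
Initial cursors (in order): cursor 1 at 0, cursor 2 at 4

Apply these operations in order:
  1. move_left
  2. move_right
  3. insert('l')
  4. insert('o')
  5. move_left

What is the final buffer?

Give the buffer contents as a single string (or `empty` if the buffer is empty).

After op 1 (move_left): buffer="gaoukg" (len 6), cursors c1@0 c2@3, authorship ......
After op 2 (move_right): buffer="gaoukg" (len 6), cursors c1@1 c2@4, authorship ......
After op 3 (insert('l')): buffer="glaoulkg" (len 8), cursors c1@2 c2@6, authorship .1...2..
After op 4 (insert('o')): buffer="gloaoulokg" (len 10), cursors c1@3 c2@8, authorship .11...22..
After op 5 (move_left): buffer="gloaoulokg" (len 10), cursors c1@2 c2@7, authorship .11...22..

Answer: gloaoulokg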